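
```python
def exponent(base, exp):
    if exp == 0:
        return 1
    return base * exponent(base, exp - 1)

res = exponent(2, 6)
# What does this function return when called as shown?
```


exponent(2, 6)
= 2 * exponent(2, 5)
= 2 * 2 * exponent(2, 4)
= 2 * 2 * 2 * exponent(2, 3)
= 2 * 2 * 2 * 2 * exponent(2, 2)
= 2 * 2 * 2 * 2 * 2 * exponent(2, 1)
= 2 * 2 * 2 * 2 * 2 * 2 * exponent(2, 0)
= 2 * 2 * 2 * 2 * 2 * 2 * 1
= 64


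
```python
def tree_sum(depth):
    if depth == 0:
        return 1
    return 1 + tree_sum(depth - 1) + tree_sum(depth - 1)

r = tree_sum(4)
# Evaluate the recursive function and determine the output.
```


tree_sum(4)
= 1 + tree_sum(3) + tree_sum(3)
= 1 + 2 * tree_sum(3)
tree_sum(k) = 2^(k+1) - 1
tree_sum(0) = 1
tree_sum(1) = 3
tree_sum(2) = 7
tree_sum(3) = 15
tree_sum(4) = 31
tree_sum(4) = 2^5 - 1 = 31


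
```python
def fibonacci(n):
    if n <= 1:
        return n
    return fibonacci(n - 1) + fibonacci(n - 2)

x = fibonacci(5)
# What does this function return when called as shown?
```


fibonacci(5)
= fibonacci(4) + fibonacci(3)
= (fibonacci(3) + fibonacci(2)) + fibonacci(3)
Computing bottom-up: fibonacci(0)=0, fibonacci(1)=1, fibonacci(2)=1, fibonacci(3)=2, fibonacci(4)=3, fibonacci(5)=5
= 5


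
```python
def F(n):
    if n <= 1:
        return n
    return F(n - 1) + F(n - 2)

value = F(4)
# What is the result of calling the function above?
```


F(4)
= F(3) + F(2)
= (F(2) + F(1)) + F(2)
Computing bottom-up: F(0)=0, F(1)=1, F(2)=1, F(3)=2, F(4)=3
= 3


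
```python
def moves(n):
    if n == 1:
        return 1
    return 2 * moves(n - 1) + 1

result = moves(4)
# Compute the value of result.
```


moves(4)
= 2 * moves(3) + 1
= 2 * (2 * moves(2) + 1) + 1
= 2 * (2 * (2 * moves(1) + 1) + 1) + 1
Now compute bottom-up:
moves(1) = 1
moves(2) = 2 * 1 + 1 = 3
moves(3) = 2 * 3 + 1 = 7
moves(4) = 2 * 7 + 1 = 15
= 15


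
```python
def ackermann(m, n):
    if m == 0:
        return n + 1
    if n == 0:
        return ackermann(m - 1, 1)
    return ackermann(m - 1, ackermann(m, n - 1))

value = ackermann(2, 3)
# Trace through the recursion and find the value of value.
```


ackermann(2, 3)
= ackermann(1, ackermann(2, 2))
First compute ackermann(2, 2) = 7
= ackermann(1, 7)
= 9


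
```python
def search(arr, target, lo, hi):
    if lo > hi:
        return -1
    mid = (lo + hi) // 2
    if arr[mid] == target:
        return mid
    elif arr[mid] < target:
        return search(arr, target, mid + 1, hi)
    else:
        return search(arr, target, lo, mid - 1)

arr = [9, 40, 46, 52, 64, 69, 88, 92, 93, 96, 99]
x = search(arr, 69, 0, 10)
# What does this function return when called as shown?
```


search(arr, 69, 0, 10)
lo=0, hi=10, mid=5, arr[mid]=69
arr[5] == 69, found at index 5
= 5


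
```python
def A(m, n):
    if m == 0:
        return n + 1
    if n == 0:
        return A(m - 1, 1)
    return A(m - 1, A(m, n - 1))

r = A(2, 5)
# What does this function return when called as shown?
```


A(2, 5)
= A(1, A(2, 4))
First compute A(2, 4) = 11
= A(1, 11)
= 13


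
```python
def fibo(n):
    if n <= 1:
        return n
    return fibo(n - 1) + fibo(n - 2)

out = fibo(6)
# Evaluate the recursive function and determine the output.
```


fibo(6)
= fibo(5) + fibo(4)
= (fibo(4) + fibo(3)) + fibo(4)
Computing bottom-up: fibo(0)=0, fibo(1)=1, fibo(2)=1, fibo(3)=2, fibo(4)=3, fibo(5)=5, fibo(6)=8
= 8


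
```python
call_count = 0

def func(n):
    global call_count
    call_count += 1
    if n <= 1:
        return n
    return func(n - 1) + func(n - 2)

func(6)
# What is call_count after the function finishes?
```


func(6) calls func(5) and func(4); each non-base call branches into two more.
Let C(k) = total number of calls made by func(k), including the call to func(k) itself.
Base cases: C(0) = 1, C(1) = 1
Recurrence: C(k) = 1 + C(k-1) + C(k-2)
  C(2) = 1 + C(1) + C(0) = 1 + 1 + 1 = 3
  C(3) = 1 + C(2) + C(1) = 1 + 3 + 1 = 5
  C(4) = 1 + C(3) + C(2) = 1 + 5 + 3 = 9
  C(5) = 1 + C(4) + C(3) = 1 + 9 + 5 = 15
  C(6) = 1 + C(5) + C(4) = 1 + 15 + 9 = 25
Total calls = C(6) = 25


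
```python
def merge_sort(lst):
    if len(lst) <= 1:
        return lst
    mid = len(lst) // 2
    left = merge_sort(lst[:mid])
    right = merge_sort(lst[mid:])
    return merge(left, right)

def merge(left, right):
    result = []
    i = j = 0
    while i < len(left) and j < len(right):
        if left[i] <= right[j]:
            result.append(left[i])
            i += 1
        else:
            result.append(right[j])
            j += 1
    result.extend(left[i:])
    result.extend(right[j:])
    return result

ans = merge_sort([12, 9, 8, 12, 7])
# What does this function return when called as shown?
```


merge_sort([12, 9, 8, 12, 7])
Split into [12, 9] and [8, 12, 7]
Left sorted: [9, 12]
Right sorted: [7, 8, 12]
Merge [9, 12] and [7, 8, 12]
= [7, 8, 9, 12, 12]


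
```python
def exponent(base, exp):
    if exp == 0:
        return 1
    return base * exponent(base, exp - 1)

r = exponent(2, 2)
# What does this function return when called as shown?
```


exponent(2, 2)
= 2 * exponent(2, 1)
= 2 * 2 * exponent(2, 0)
= 2 * 2 * 1
= 4


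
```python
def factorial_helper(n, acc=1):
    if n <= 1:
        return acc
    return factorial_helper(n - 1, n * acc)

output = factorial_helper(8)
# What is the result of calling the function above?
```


factorial_helper(8, 1)
= factorial_helper(7, 8 * 1) = factorial_helper(7, 8)
= factorial_helper(6, 7 * 8) = factorial_helper(6, 56)
= factorial_helper(5, 6 * 56) = factorial_helper(5, 336)
= factorial_helper(4, 5 * 336) = factorial_helper(4, 1680)
= factorial_helper(3, 4 * 1680) = factorial_helper(3, 6720)
= factorial_helper(2, 3 * 6720) = factorial_helper(2, 20160)
= factorial_helper(1, 2 * 20160) = factorial_helper(1, 40320)
n <= 1, return acc = 40320


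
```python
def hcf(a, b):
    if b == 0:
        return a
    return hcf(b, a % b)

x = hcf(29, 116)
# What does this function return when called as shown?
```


hcf(29, 116)
= hcf(116, 29 % 116) = hcf(116, 29)
= hcf(29, 116 % 29) = hcf(29, 0)
b == 0, return a = 29


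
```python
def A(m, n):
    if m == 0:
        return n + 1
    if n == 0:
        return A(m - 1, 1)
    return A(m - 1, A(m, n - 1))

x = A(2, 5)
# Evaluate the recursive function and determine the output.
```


A(2, 5)
= A(1, A(2, 4))
First compute A(2, 4) = 11
= A(1, 11)
= 13


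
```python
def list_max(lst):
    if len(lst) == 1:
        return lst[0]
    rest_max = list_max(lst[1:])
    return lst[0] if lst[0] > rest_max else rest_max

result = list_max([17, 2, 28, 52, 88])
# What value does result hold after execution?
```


list_max([17, 2, 28, 52, 88])
= compare 17 with list_max([2, 28, 52, 88])
= compare 2 with list_max([28, 52, 88])
= compare 28 with list_max([52, 88])
= compare 52 with list_max([88])
Base: list_max([88]) = 88
compare 52 with 88: max = 88
compare 28 with 88: max = 88
compare 2 with 88: max = 88
compare 17 with 88: max = 88
= 88


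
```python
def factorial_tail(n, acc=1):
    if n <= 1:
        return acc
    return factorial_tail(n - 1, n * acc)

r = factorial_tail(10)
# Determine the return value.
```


factorial_tail(10, 1)
= factorial_tail(9, 10 * 1) = factorial_tail(9, 10)
= factorial_tail(8, 9 * 10) = factorial_tail(8, 90)
= factorial_tail(7, 8 * 90) = factorial_tail(7, 720)
= factorial_tail(6, 7 * 720) = factorial_tail(6, 5040)
= factorial_tail(5, 6 * 5040) = factorial_tail(5, 30240)
= factorial_tail(4, 5 * 30240) = factorial_tail(4, 151200)
= factorial_tail(3, 4 * 151200) = factorial_tail(3, 604800)
= factorial_tail(2, 3 * 604800) = factorial_tail(2, 1814400)
= factorial_tail(1, 2 * 1814400) = factorial_tail(1, 3628800)
n <= 1, return acc = 3628800


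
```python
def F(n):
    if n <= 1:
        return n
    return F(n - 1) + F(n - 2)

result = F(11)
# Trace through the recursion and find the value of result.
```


F(11)
= F(10) + F(9)
= (F(9) + F(8)) + F(9)
Computing bottom-up: F(0)=0, F(1)=1, F(2)=1, F(3)=2, F(4)=3, F(5)=5, F(6)=8, F(7)=13, F(8)=21, F(9)=34, F(10)=55, F(11)=89
= 89


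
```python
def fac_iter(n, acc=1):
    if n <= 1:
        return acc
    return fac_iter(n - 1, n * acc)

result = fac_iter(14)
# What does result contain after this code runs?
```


fac_iter(14, 1)
= fac_iter(13, 14 * 1) = fac_iter(13, 14)
= fac_iter(12, 13 * 14) = fac_iter(12, 182)
= fac_iter(11, 12 * 182) = fac_iter(11, 2184)
= fac_iter(10, 11 * 2184) = fac_iter(10, 24024)
= fac_iter(9, 10 * 24024) = fac_iter(9, 240240)
= fac_iter(8, 9 * 240240) = fac_iter(8, 2162160)
= fac_iter(7, 8 * 2162160) = fac_iter(7, 17297280)
= fac_iter(6, 7 * 17297280) = fac_iter(6, 121080960)
= fac_iter(5, 6 * 121080960) = fac_iter(5, 726485760)
= fac_iter(4, 5 * 726485760) = fac_iter(4, 3632428800)
= fac_iter(3, 4 * 3632428800) = fac_iter(3, 14529715200)
= fac_iter(2, 3 * 14529715200) = fac_iter(2, 43589145600)
= fac_iter(1, 2 * 43589145600) = fac_iter(1, 87178291200)
n <= 1, return acc = 87178291200


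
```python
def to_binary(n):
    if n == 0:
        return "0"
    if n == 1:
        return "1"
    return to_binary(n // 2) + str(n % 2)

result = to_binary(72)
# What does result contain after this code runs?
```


to_binary(72)
= to_binary(36) + "0"
= to_binary(18) + "0" + "0"
= to_binary(9) + "0" + "0" + "0"
= to_binary(4) + "1" + "0" + "0" + "0"
= to_binary(2) + "0" + "1" + "0" + "0" + "0"
= to_binary(1) + "0" + "0" + "1" + "0" + "0" + "0"
= "1" + "0" + "0" + "1" + "0" + "0" + "0"
= "1001000"


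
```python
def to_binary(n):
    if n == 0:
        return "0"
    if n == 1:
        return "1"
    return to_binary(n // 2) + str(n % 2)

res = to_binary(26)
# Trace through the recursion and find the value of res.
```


to_binary(26)
= to_binary(13) + "0"
= to_binary(6) + "1" + "0"
= to_binary(3) + "0" + "1" + "0"
= to_binary(1) + "1" + "0" + "1" + "0"
= "1" + "1" + "0" + "1" + "0"
= "11010"


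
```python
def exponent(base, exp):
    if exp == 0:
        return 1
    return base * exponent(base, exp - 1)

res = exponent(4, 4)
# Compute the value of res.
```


exponent(4, 4)
= 4 * exponent(4, 3)
= 4 * 4 * exponent(4, 2)
= 4 * 4 * 4 * exponent(4, 1)
= 4 * 4 * 4 * 4 * exponent(4, 0)
= 4 * 4 * 4 * 4 * 1
= 256


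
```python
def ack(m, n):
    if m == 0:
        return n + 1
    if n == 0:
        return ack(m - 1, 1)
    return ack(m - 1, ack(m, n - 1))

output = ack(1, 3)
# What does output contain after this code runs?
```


ack(1, 3)
= ack(0, ack(1, 2))
First compute ack(1, 2) = 4
= ack(0, 4)
= 5


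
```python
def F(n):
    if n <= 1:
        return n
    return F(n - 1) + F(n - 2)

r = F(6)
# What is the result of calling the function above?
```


F(6)
= F(5) + F(4)
= (F(4) + F(3)) + F(4)
Computing bottom-up: F(0)=0, F(1)=1, F(2)=1, F(3)=2, F(4)=3, F(5)=5, F(6)=8
= 8


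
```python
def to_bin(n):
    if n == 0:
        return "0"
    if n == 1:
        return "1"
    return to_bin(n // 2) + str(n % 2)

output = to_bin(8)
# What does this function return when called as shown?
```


to_bin(8)
= to_bin(4) + "0"
= to_bin(2) + "0" + "0"
= to_bin(1) + "0" + "0" + "0"
= "1" + "0" + "0" + "0"
= "1000"


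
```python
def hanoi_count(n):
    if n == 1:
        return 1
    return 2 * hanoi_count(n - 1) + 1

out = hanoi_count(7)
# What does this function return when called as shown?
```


hanoi_count(7)
= 2 * hanoi_count(6) + 1
= 2 * (2 * hanoi_count(5) + 1) + 1
= 2 * (2 * (2 * hanoi_count(4) + 1) + 1) + 1
= 2 * (2 * (2 * (2 * hanoi_count(3) + 1) + 1) + 1) + 1
= 2 * (2 * (2 * (2 * (2 * hanoi_count(2) + 1) + 1) + 1) + 1) + 1
= 2 * (2 * (2 * (2 * (2 * (2 * hanoi_count(1) + 1) + 1) + 1) + 1) + 1) + 1
Now compute bottom-up:
hanoi_count(1) = 1
hanoi_count(2) = 2 * 1 + 1 = 3
hanoi_count(3) = 2 * 3 + 1 = 7
hanoi_count(4) = 2 * 7 + 1 = 15
hanoi_count(5) = 2 * 15 + 1 = 31
hanoi_count(6) = 2 * 31 + 1 = 63
hanoi_count(7) = 2 * 63 + 1 = 127
= 127


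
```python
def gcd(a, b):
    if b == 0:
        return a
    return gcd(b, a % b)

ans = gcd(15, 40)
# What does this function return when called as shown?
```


gcd(15, 40)
= gcd(40, 15 % 40) = gcd(40, 15)
= gcd(15, 40 % 15) = gcd(15, 10)
= gcd(10, 15 % 10) = gcd(10, 5)
= gcd(5, 10 % 5) = gcd(5, 0)
b == 0, return a = 5


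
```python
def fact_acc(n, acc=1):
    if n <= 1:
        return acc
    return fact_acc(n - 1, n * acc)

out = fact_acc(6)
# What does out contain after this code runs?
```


fact_acc(6, 1)
= fact_acc(5, 6 * 1) = fact_acc(5, 6)
= fact_acc(4, 5 * 6) = fact_acc(4, 30)
= fact_acc(3, 4 * 30) = fact_acc(3, 120)
= fact_acc(2, 3 * 120) = fact_acc(2, 360)
= fact_acc(1, 2 * 360) = fact_acc(1, 720)
n <= 1, return acc = 720


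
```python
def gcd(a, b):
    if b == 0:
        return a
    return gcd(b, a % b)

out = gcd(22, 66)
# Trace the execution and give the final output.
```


gcd(22, 66)
= gcd(66, 22 % 66) = gcd(66, 22)
= gcd(22, 66 % 22) = gcd(22, 0)
b == 0, return a = 22


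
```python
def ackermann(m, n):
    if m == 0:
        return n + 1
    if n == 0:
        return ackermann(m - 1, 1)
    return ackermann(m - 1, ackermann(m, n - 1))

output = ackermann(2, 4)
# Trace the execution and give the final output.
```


ackermann(2, 4)
= ackermann(1, ackermann(2, 3))
First compute ackermann(2, 3) = 9
= ackermann(1, 9)
= 11


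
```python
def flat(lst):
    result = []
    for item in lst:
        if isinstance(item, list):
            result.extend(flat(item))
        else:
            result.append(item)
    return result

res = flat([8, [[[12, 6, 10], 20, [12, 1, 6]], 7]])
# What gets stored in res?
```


flat([8, [[[12, 6, 10], 20, [12, 1, 6]], 7]])
Processing each element:
  8 is not a list -> append 8
  [[[12, 6, 10], 20, [12, 1, 6]], 7] is a list -> flat recursively -> [12, 6, 10, 20, 12, 1, 6, 7]
= [8, 12, 6, 10, 20, 12, 1, 6, 7]


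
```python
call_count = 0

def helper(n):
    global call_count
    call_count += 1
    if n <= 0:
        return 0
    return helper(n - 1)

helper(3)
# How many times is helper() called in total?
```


helper(3) calls helper(2) calls ... calls helper(0)
Total calls: 3 + 1 (for base case) = 4


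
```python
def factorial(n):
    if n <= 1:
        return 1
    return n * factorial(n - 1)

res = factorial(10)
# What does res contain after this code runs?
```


factorial(10)
= 10 * factorial(9)
= 10 * 9 * factorial(8)
= 10 * 9 * 8 * factorial(7)
= 10 * 9 * 8 * 7 * factorial(6)
= 10 * 9 * 8 * 7 * 6 * factorial(5)
= 10 * 9 * 8 * 7 * 6 * 5 * factorial(4)
= 10 * 9 * 8 * 7 * 6 * 5 * 4 * factorial(3)
= 10 * 9 * 8 * 7 * 6 * 5 * 4 * 3 * factorial(2)
= 10 * 9 * 8 * 7 * 6 * 5 * 4 * 3 * 2 * factorial(1)
= 10 * 9 * 8 * 7 * 6 * 5 * 4 * 3 * 2 * 1
= 3628800


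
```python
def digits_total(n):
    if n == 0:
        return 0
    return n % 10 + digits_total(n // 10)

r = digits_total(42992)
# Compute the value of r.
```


digits_total(42992)
= 2 + digits_total(4299)
= 2 + 9 + digits_total(429)
= 2 + 9 + 9 + digits_total(42)
= 2 + 9 + 9 + 2 + digits_total(4)
= 2 + 9 + 9 + 2 + 4 + digits_total(0)
= 2 + 9 + 9 + 2 + 4 + 0
= 26


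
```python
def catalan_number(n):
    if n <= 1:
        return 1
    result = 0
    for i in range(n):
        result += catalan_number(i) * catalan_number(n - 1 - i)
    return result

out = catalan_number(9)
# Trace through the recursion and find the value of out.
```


catalan_number(9)
= sum of catalan_number(i) * catalan_number(9-1-i) for i in 0..8
First compute sub-values bottom-up:
  catalan_number(0) = 1, catalan_number(1) = 1
  catalan_number(2) = 1*1 + 1*1 = 2
  catalan_number(3) = 1*2 + 1*1 + 2*1 = 5
  catalan_number(4) = 1*5 + 1*2 + 2*1 + 5*1 = 14
  catalan_number(5) = 1*14 + 1*5 + 2*2 + 5*1 + 14*1 = 42
  catalan_number(6) = 1*42 + 1*14 + 2*5 + 5*2 + 14*1 + 42*1 = 132
  catalan_number(7) = 1*132 + 1*42 + 2*14 + 5*5 + 14*2 + 42*1 + 132*1 = 429
  catalan_number(8) = 1*429 + 1*132 + 2*42 + 5*14 + 14*5 + 42*2 + 132*1 + 429*1 = 1430
Now catalan_number(9):
  catalan_number(0)*catalan_number(8) = 1*1430 = 1430
  catalan_number(1)*catalan_number(7) = 1*429 = 429
  catalan_number(2)*catalan_number(6) = 2*132 = 264
  catalan_number(3)*catalan_number(5) = 5*42 = 210
  catalan_number(4)*catalan_number(4) = 14*14 = 196
  catalan_number(5)*catalan_number(3) = 42*5 = 210
  catalan_number(6)*catalan_number(2) = 132*2 = 264
  catalan_number(7)*catalan_number(1) = 429*1 = 429
  catalan_number(8)*catalan_number(0) = 1430*1 = 1430
= 1430 + 429 + 264 + 210 + 196 + 210 + 264 + 429 + 1430
= 4862


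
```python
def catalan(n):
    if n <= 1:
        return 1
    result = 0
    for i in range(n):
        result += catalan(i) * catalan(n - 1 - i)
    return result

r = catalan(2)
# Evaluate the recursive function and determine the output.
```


catalan(2)
= sum of catalan(i) * catalan(2-1-i) for i in 0..1
  catalan(0)*catalan(1) = 1*1 = 1
  catalan(1)*catalan(0) = 1*1 = 1
= 1 + 1
= 2


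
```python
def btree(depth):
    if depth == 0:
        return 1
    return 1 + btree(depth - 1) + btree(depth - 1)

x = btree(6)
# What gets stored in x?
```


btree(6)
= 1 + btree(5) + btree(5)
= 1 + 2 * btree(5)
btree(k) = 2^(k+1) - 1
btree(0) = 1
btree(1) = 3
btree(2) = 7
btree(3) = 15
btree(4) = 31
btree(6) = 2^7 - 1 = 127


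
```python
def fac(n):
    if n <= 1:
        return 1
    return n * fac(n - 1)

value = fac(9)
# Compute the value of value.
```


fac(9)
= 9 * fac(8)
= 9 * 8 * fac(7)
= 9 * 8 * 7 * fac(6)
= 9 * 8 * 7 * 6 * fac(5)
= 9 * 8 * 7 * 6 * 5 * fac(4)
= 9 * 8 * 7 * 6 * 5 * 4 * fac(3)
= 9 * 8 * 7 * 6 * 5 * 4 * 3 * fac(2)
= 9 * 8 * 7 * 6 * 5 * 4 * 3 * 2 * fac(1)
= 9 * 8 * 7 * 6 * 5 * 4 * 3 * 2 * 1
= 362880


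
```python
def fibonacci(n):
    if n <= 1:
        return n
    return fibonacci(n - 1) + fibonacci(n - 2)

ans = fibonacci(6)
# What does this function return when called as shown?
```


fibonacci(6)
= fibonacci(5) + fibonacci(4)
= (fibonacci(4) + fibonacci(3)) + fibonacci(4)
Computing bottom-up: fibonacci(0)=0, fibonacci(1)=1, fibonacci(2)=1, fibonacci(3)=2, fibonacci(4)=3, fibonacci(5)=5, fibonacci(6)=8
= 8


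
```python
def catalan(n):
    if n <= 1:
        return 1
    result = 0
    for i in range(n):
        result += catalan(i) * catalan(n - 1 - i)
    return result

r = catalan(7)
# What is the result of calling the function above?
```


catalan(7)
= sum of catalan(i) * catalan(7-1-i) for i in 0..6
First compute sub-values bottom-up:
  catalan(0) = 1, catalan(1) = 1
  catalan(2) = 1*1 + 1*1 = 2
  catalan(3) = 1*2 + 1*1 + 2*1 = 5
  catalan(4) = 1*5 + 1*2 + 2*1 + 5*1 = 14
  catalan(5) = 1*14 + 1*5 + 2*2 + 5*1 + 14*1 = 42
  catalan(6) = 1*42 + 1*14 + 2*5 + 5*2 + 14*1 + 42*1 = 132
Now catalan(7):
  catalan(0)*catalan(6) = 1*132 = 132
  catalan(1)*catalan(5) = 1*42 = 42
  catalan(2)*catalan(4) = 2*14 = 28
  catalan(3)*catalan(3) = 5*5 = 25
  catalan(4)*catalan(2) = 14*2 = 28
  catalan(5)*catalan(1) = 42*1 = 42
  catalan(6)*catalan(0) = 132*1 = 132
= 132 + 42 + 28 + 25 + 28 + 42 + 132
= 429


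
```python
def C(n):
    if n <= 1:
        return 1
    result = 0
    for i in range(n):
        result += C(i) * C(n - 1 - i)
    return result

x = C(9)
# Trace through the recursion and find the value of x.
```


C(9)
= sum of C(i) * C(9-1-i) for i in 0..8
First compute sub-values bottom-up:
  C(0) = 1, C(1) = 1
  C(2) = 1*1 + 1*1 = 2
  C(3) = 1*2 + 1*1 + 2*1 = 5
  C(4) = 1*5 + 1*2 + 2*1 + 5*1 = 14
  C(5) = 1*14 + 1*5 + 2*2 + 5*1 + 14*1 = 42
  C(6) = 1*42 + 1*14 + 2*5 + 5*2 + 14*1 + 42*1 = 132
  C(7) = 1*132 + 1*42 + 2*14 + 5*5 + 14*2 + 42*1 + 132*1 = 429
  C(8) = 1*429 + 1*132 + 2*42 + 5*14 + 14*5 + 42*2 + 132*1 + 429*1 = 1430
Now C(9):
  C(0)*C(8) = 1*1430 = 1430
  C(1)*C(7) = 1*429 = 429
  C(2)*C(6) = 2*132 = 264
  C(3)*C(5) = 5*42 = 210
  C(4)*C(4) = 14*14 = 196
  C(5)*C(3) = 42*5 = 210
  C(6)*C(2) = 132*2 = 264
  C(7)*C(1) = 429*1 = 429
  C(8)*C(0) = 1430*1 = 1430
= 1430 + 429 + 264 + 210 + 196 + 210 + 264 + 429 + 1430
= 4862


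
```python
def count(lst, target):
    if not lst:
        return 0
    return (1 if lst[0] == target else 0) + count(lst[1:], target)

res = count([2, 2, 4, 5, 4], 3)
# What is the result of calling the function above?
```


count([2, 2, 4, 5, 4], 3)
lst[0]=2 != 3: 0 + count([2, 4, 5, 4], 3)
lst[0]=2 != 3: 0 + count([4, 5, 4], 3)
lst[0]=4 != 3: 0 + count([5, 4], 3)
lst[0]=5 != 3: 0 + count([4], 3)
lst[0]=4 != 3: 0 + count([], 3)
= 0


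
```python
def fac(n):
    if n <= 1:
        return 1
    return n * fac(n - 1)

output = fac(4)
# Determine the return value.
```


fac(4)
= 4 * fac(3)
= 4 * 3 * fac(2)
= 4 * 3 * 2 * fac(1)
= 4 * 3 * 2 * 1
= 24


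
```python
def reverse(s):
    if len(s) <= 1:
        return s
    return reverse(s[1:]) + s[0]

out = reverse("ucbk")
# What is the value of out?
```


reverse("ucbk")
= reverse("cbk") + "u"
= reverse("bk") + "c" + "u"
= reverse("k") + "b" + "c" + "u"
= "k" + "b" + "c" + "u"
= "kbcu"


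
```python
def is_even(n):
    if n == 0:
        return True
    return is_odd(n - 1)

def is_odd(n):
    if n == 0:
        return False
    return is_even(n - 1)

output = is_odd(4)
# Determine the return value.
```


is_odd(4)
= is_even(3)
= is_odd(2)
= is_even(1)
= is_odd(0)
n == 0: return False
= False


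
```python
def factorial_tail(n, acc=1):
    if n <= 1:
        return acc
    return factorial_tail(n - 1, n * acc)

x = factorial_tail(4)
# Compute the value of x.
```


factorial_tail(4, 1)
= factorial_tail(3, 4 * 1) = factorial_tail(3, 4)
= factorial_tail(2, 3 * 4) = factorial_tail(2, 12)
= factorial_tail(1, 2 * 12) = factorial_tail(1, 24)
n <= 1, return acc = 24


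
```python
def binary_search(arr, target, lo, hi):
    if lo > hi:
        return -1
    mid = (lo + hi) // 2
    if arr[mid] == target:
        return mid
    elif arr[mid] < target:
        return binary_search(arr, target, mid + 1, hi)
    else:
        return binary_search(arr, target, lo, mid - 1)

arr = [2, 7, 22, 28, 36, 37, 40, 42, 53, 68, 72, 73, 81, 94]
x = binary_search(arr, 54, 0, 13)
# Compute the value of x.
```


binary_search(arr, 54, 0, 13)
lo=0, hi=13, mid=6, arr[mid]=40
40 < 54, search right half
lo=7, hi=13, mid=10, arr[mid]=72
72 > 54, search left half
lo=7, hi=9, mid=8, arr[mid]=53
53 < 54, search right half
lo=9, hi=9, mid=9, arr[mid]=68
68 > 54, search left half
lo > hi, target not found, return -1
= -1


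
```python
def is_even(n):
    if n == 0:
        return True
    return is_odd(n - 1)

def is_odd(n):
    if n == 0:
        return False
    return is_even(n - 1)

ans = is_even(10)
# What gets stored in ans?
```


is_even(10)
= is_odd(9)
= is_even(8)
= is_odd(7)
= is_even(6)
= is_odd(5)
= is_even(4)
= is_odd(3)
= is_even(2)
= is_odd(1)
= is_even(0)
n == 0: return True
= True


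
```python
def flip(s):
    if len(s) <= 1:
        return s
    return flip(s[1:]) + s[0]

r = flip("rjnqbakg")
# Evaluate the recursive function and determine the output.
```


flip("rjnqbakg")
= flip("jnqbakg") + "r"
= flip("nqbakg") + "j" + "r"
= flip("qbakg") + "n" + "j" + "r"
= flip("bakg") + "q" + "n" + "j" + "r"
= flip("akg") + "b" + "q" + "n" + "j" + "r"
= flip("kg") + "a" + "b" + "q" + "n" + "j" + "r"
= flip("g") + "k" + "a" + "b" + "q" + "n" + "j" + "r"
= "g" + "k" + "a" + "b" + "q" + "n" + "j" + "r"
= "gkabqnjr"


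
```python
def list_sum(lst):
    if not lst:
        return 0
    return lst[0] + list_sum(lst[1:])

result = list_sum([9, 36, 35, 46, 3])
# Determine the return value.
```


list_sum([9, 36, 35, 46, 3])
= 9 + list_sum([36, 35, 46, 3])
= 9 + 36 + list_sum([35, 46, 3])
= 9 + 36 + 35 + list_sum([46, 3])
= 9 + 36 + 35 + 46 + list_sum([3])
= 9 + 36 + 35 + 46 + 3 + list_sum([])
= 9 + 36 + 35 + 46 + 3 + 0
= 129


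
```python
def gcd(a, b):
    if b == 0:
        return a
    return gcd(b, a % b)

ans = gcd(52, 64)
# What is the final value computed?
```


gcd(52, 64)
= gcd(64, 52 % 64) = gcd(64, 52)
= gcd(52, 64 % 52) = gcd(52, 12)
= gcd(12, 52 % 12) = gcd(12, 4)
= gcd(4, 12 % 4) = gcd(4, 0)
b == 0, return a = 4


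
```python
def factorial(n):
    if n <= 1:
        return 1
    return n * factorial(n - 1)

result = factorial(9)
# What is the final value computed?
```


factorial(9)
= 9 * factorial(8)
= 9 * 8 * factorial(7)
= 9 * 8 * 7 * factorial(6)
= 9 * 8 * 7 * 6 * factorial(5)
= 9 * 8 * 7 * 6 * 5 * factorial(4)
= 9 * 8 * 7 * 6 * 5 * 4 * factorial(3)
= 9 * 8 * 7 * 6 * 5 * 4 * 3 * factorial(2)
= 9 * 8 * 7 * 6 * 5 * 4 * 3 * 2 * factorial(1)
= 9 * 8 * 7 * 6 * 5 * 4 * 3 * 2 * 1
= 362880


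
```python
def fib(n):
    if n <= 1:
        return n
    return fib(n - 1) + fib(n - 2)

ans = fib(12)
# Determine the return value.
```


fib(12)
= fib(11) + fib(10)
= (fib(10) + fib(9)) + fib(10)
Computing bottom-up: fib(0)=0, fib(1)=1, fib(2)=1, fib(3)=2, fib(4)=3, fib(5)=5, fib(6)=8, fib(7)=13, fib(8)=21, fib(9)=34, fib(10)=55, fib(11)=89, fib(12)=144
= 144


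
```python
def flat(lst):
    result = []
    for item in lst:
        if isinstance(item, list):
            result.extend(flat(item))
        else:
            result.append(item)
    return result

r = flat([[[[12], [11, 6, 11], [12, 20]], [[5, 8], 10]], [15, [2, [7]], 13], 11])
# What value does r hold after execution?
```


flat([[[[12], [11, 6, 11], [12, 20]], [[5, 8], 10]], [15, [2, [7]], 13], 11])
Processing each element:
  [[[12], [11, 6, 11], [12, 20]], [[5, 8], 10]] is a list -> flat recursively -> [12, 11, 6, 11, 12, 20, 5, 8, 10]
  [15, [2, [7]], 13] is a list -> flat recursively -> [15, 2, 7, 13]
  11 is not a list -> append 11
= [12, 11, 6, 11, 12, 20, 5, 8, 10, 15, 2, 7, 13, 11]


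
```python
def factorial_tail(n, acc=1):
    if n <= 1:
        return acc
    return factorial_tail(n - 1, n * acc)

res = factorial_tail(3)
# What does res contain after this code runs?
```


factorial_tail(3, 1)
= factorial_tail(2, 3 * 1) = factorial_tail(2, 3)
= factorial_tail(1, 2 * 3) = factorial_tail(1, 6)
n <= 1, return acc = 6


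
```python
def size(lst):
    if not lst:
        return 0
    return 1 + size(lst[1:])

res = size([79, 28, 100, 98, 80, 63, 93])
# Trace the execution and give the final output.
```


size([79, 28, 100, 98, 80, 63, 93])
= 1 + size([28, 100, 98, 80, 63, 93])
= 1 + 1 + size([100, 98, 80, 63, 93])
= 1 + 1 + 1 + size([98, 80, 63, 93])
= 1 + 1 + 1 + 1 + size([80, 63, 93])
= 1 + 1 + 1 + 1 + 1 + size([63, 93])
= 1 + 1 + 1 + 1 + 1 + 1 + size([93])
= 1 + 1 + 1 + 1 + 1 + 1 + 1 + size([])
= 1 + 1 + 1 + 1 + 1 + 1 + 1 + 0
= 7


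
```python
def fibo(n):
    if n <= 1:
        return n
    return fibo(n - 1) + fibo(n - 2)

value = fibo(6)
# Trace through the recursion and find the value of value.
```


fibo(6)
= fibo(5) + fibo(4)
= (fibo(4) + fibo(3)) + fibo(4)
Computing bottom-up: fibo(0)=0, fibo(1)=1, fibo(2)=1, fibo(3)=2, fibo(4)=3, fibo(5)=5, fibo(6)=8
= 8


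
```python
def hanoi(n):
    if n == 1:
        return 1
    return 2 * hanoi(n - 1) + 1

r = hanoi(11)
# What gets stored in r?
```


hanoi(11)
= 2 * hanoi(10) + 1
= 2 * (2 * hanoi(9) + 1) + 1
= 2 * (2 * (2 * hanoi(8) + 1) + 1) + 1
= 2 * (2 * (2 * (2 * hanoi(7) + 1) + 1) + 1) + 1
= 2 * (2 * (2 * (2 * (2 * hanoi(6) + 1) + 1) + 1) + 1) + 1
= 2 * (2 * (2 * (2 * (2 * (2 * hanoi(5) + 1) + 1) + 1) + 1) + 1) + 1
= 2 * (2 * (2 * (2 * (2 * (2 * (2 * hanoi(4) + 1) + 1) + 1) + 1) + 1) + 1) + 1
= 2 * (2 * (2 * (2 * (2 * (2 * (2 * (2 * hanoi(3) + 1) + 1) + 1) + 1) + 1) + 1) + 1) + 1
= 2 * (2 * (2 * (2 * (2 * (2 * (2 * (2 * (2 * hanoi(2) + 1) + 1) + 1) + 1) + 1) + 1) + 1) + 1) + 1
= 2 * (2 * (2 * (2 * (2 * (2 * (2 * (2 * (2 * (2 * hanoi(1) + 1) + 1) + 1) + 1) + 1) + 1) + 1) + 1) + 1) + 1
Now compute bottom-up:
hanoi(1) = 1
hanoi(2) = 2 * 1 + 1 = 3
hanoi(3) = 2 * 3 + 1 = 7
hanoi(4) = 2 * 7 + 1 = 15
hanoi(5) = 2 * 15 + 1 = 31
hanoi(6) = 2 * 31 + 1 = 63
hanoi(7) = 2 * 63 + 1 = 127
hanoi(8) = 2 * 127 + 1 = 255
hanoi(9) = 2 * 255 + 1 = 511
hanoi(10) = 2 * 511 + 1 = 1023
hanoi(11) = 2 * 1023 + 1 = 2047
= 2047


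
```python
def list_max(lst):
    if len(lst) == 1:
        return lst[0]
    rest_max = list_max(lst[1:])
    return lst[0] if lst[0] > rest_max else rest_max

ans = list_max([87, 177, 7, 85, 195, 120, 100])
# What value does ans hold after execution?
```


list_max([87, 177, 7, 85, 195, 120, 100])
= compare 87 with list_max([177, 7, 85, 195, 120, 100])
= compare 177 with list_max([7, 85, 195, 120, 100])
= compare 7 with list_max([85, 195, 120, 100])
= compare 85 with list_max([195, 120, 100])
= compare 195 with list_max([120, 100])
= compare 120 with list_max([100])
Base: list_max([100]) = 100
compare 120 with 100: max = 120
compare 195 with 120: max = 195
compare 85 with 195: max = 195
compare 7 with 195: max = 195
compare 177 with 195: max = 195
compare 87 with 195: max = 195
= 195


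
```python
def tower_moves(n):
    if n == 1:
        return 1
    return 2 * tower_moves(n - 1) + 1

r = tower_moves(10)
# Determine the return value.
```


tower_moves(10)
= 2 * tower_moves(9) + 1
= 2 * (2 * tower_moves(8) + 1) + 1
= 2 * (2 * (2 * tower_moves(7) + 1) + 1) + 1
= 2 * (2 * (2 * (2 * tower_moves(6) + 1) + 1) + 1) + 1
= 2 * (2 * (2 * (2 * (2 * tower_moves(5) + 1) + 1) + 1) + 1) + 1
= 2 * (2 * (2 * (2 * (2 * (2 * tower_moves(4) + 1) + 1) + 1) + 1) + 1) + 1
= 2 * (2 * (2 * (2 * (2 * (2 * (2 * tower_moves(3) + 1) + 1) + 1) + 1) + 1) + 1) + 1
= 2 * (2 * (2 * (2 * (2 * (2 * (2 * (2 * tower_moves(2) + 1) + 1) + 1) + 1) + 1) + 1) + 1) + 1
= 2 * (2 * (2 * (2 * (2 * (2 * (2 * (2 * (2 * tower_moves(1) + 1) + 1) + 1) + 1) + 1) + 1) + 1) + 1) + 1
Now compute bottom-up:
tower_moves(1) = 1
tower_moves(2) = 2 * 1 + 1 = 3
tower_moves(3) = 2 * 3 + 1 = 7
tower_moves(4) = 2 * 7 + 1 = 15
tower_moves(5) = 2 * 15 + 1 = 31
tower_moves(6) = 2 * 31 + 1 = 63
tower_moves(7) = 2 * 63 + 1 = 127
tower_moves(8) = 2 * 127 + 1 = 255
tower_moves(9) = 2 * 255 + 1 = 511
tower_moves(10) = 2 * 511 + 1 = 1023
= 1023


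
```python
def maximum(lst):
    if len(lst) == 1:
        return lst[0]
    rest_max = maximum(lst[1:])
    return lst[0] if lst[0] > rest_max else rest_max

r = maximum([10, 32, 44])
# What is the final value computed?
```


maximum([10, 32, 44])
= compare 10 with maximum([32, 44])
= compare 32 with maximum([44])
Base: maximum([44]) = 44
compare 32 with 44: max = 44
compare 10 with 44: max = 44
= 44


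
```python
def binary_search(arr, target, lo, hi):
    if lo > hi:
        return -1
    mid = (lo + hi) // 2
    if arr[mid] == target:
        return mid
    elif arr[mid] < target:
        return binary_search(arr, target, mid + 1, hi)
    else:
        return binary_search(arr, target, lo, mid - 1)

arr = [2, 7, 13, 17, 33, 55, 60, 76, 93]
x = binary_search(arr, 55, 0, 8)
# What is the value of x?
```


binary_search(arr, 55, 0, 8)
lo=0, hi=8, mid=4, arr[mid]=33
33 < 55, search right half
lo=5, hi=8, mid=6, arr[mid]=60
60 > 55, search left half
lo=5, hi=5, mid=5, arr[mid]=55
arr[5] == 55, found at index 5
= 5


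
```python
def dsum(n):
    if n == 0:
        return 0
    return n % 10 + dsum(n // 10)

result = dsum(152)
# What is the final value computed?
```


dsum(152)
= 2 + dsum(15)
= 2 + 5 + dsum(1)
= 2 + 5 + 1 + dsum(0)
= 2 + 5 + 1 + 0
= 8


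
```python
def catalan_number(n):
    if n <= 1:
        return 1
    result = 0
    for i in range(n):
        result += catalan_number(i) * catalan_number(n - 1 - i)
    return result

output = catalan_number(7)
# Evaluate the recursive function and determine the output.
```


catalan_number(7)
= sum of catalan_number(i) * catalan_number(7-1-i) for i in 0..6
First compute sub-values bottom-up:
  catalan_number(0) = 1, catalan_number(1) = 1
  catalan_number(2) = 1*1 + 1*1 = 2
  catalan_number(3) = 1*2 + 1*1 + 2*1 = 5
  catalan_number(4) = 1*5 + 1*2 + 2*1 + 5*1 = 14
  catalan_number(5) = 1*14 + 1*5 + 2*2 + 5*1 + 14*1 = 42
  catalan_number(6) = 1*42 + 1*14 + 2*5 + 5*2 + 14*1 + 42*1 = 132
Now catalan_number(7):
  catalan_number(0)*catalan_number(6) = 1*132 = 132
  catalan_number(1)*catalan_number(5) = 1*42 = 42
  catalan_number(2)*catalan_number(4) = 2*14 = 28
  catalan_number(3)*catalan_number(3) = 5*5 = 25
  catalan_number(4)*catalan_number(2) = 14*2 = 28
  catalan_number(5)*catalan_number(1) = 42*1 = 42
  catalan_number(6)*catalan_number(0) = 132*1 = 132
= 132 + 42 + 28 + 25 + 28 + 42 + 132
= 429


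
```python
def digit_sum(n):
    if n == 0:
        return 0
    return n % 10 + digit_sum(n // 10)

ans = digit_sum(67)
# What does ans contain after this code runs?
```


digit_sum(67)
= 7 + digit_sum(6)
= 7 + 6 + digit_sum(0)
= 7 + 6 + 0
= 13


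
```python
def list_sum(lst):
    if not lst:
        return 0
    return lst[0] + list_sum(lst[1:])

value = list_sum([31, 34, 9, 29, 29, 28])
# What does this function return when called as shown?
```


list_sum([31, 34, 9, 29, 29, 28])
= 31 + list_sum([34, 9, 29, 29, 28])
= 31 + 34 + list_sum([9, 29, 29, 28])
= 31 + 34 + 9 + list_sum([29, 29, 28])
= 31 + 34 + 9 + 29 + list_sum([29, 28])
= 31 + 34 + 9 + 29 + 29 + list_sum([28])
= 31 + 34 + 9 + 29 + 29 + 28 + list_sum([])
= 31 + 34 + 9 + 29 + 29 + 28 + 0
= 160


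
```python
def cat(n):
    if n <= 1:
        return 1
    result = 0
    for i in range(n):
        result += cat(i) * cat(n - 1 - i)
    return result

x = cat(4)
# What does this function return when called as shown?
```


cat(4)
= sum of cat(i) * cat(4-1-i) for i in 0..3
First compute sub-values bottom-up:
  cat(0) = 1, cat(1) = 1
  cat(2) = 1*1 + 1*1 = 2
  cat(3) = 1*2 + 1*1 + 2*1 = 5
Now cat(4):
  cat(0)*cat(3) = 1*5 = 5
  cat(1)*cat(2) = 1*2 = 2
  cat(2)*cat(1) = 2*1 = 2
  cat(3)*cat(0) = 5*1 = 5
= 5 + 2 + 2 + 5
= 14


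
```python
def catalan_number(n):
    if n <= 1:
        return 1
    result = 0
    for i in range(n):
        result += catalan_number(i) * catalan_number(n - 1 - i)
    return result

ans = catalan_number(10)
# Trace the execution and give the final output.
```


catalan_number(10)
= sum of catalan_number(i) * catalan_number(10-1-i) for i in 0..9
First compute sub-values bottom-up:
  catalan_number(0) = 1, catalan_number(1) = 1
  catalan_number(2) = 1*1 + 1*1 = 2
  catalan_number(3) = 1*2 + 1*1 + 2*1 = 5
  catalan_number(4) = 1*5 + 1*2 + 2*1 + 5*1 = 14
  catalan_number(5) = 1*14 + 1*5 + 2*2 + 5*1 + 14*1 = 42
  catalan_number(6) = 1*42 + 1*14 + 2*5 + 5*2 + 14*1 + 42*1 = 132
  catalan_number(7) = 1*132 + 1*42 + 2*14 + 5*5 + 14*2 + 42*1 + 132*1 = 429
  catalan_number(8) = 1*429 + 1*132 + 2*42 + 5*14 + 14*5 + 42*2 + 132*1 + 429*1 = 1430
  catalan_number(9) = 1*1430 + 1*429 + 2*132 + 5*42 + 14*14 + 42*5 + 132*2 + 429*1 + 1430*1 = 4862
Now catalan_number(10):
  catalan_number(0)*catalan_number(9) = 1*4862 = 4862
  catalan_number(1)*catalan_number(8) = 1*1430 = 1430
  catalan_number(2)*catalan_number(7) = 2*429 = 858
  catalan_number(3)*catalan_number(6) = 5*132 = 660
  catalan_number(4)*catalan_number(5) = 14*42 = 588
  catalan_number(5)*catalan_number(4) = 42*14 = 588
  catalan_number(6)*catalan_number(3) = 132*5 = 660
  catalan_number(7)*catalan_number(2) = 429*2 = 858
  catalan_number(8)*catalan_number(1) = 1430*1 = 1430
  catalan_number(9)*catalan_number(0) = 4862*1 = 4862
= 4862 + 1430 + 858 + 660 + 588 + 588 + 660 + 858 + 1430 + 4862
= 16796


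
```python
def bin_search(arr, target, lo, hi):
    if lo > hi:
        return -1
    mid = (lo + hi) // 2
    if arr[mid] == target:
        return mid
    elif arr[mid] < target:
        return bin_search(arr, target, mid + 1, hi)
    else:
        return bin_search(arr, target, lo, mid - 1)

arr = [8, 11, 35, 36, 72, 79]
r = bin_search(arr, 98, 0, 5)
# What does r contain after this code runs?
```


bin_search(arr, 98, 0, 5)
lo=0, hi=5, mid=2, arr[mid]=35
35 < 98, search right half
lo=3, hi=5, mid=4, arr[mid]=72
72 < 98, search right half
lo=5, hi=5, mid=5, arr[mid]=79
79 < 98, search right half
lo > hi, target not found, return -1
= -1


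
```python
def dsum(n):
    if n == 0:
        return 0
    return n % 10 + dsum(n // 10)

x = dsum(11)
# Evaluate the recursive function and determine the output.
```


dsum(11)
= 1 + dsum(1)
= 1 + 1 + dsum(0)
= 1 + 1 + 0
= 2


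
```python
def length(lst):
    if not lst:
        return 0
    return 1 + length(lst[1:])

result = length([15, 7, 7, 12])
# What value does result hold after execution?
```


length([15, 7, 7, 12])
= 1 + length([7, 7, 12])
= 1 + 1 + length([7, 12])
= 1 + 1 + 1 + length([12])
= 1 + 1 + 1 + 1 + length([])
= 1 + 1 + 1 + 1 + 0
= 4


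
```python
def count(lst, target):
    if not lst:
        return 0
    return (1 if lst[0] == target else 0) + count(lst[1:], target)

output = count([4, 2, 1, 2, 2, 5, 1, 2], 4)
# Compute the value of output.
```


count([4, 2, 1, 2, 2, 5, 1, 2], 4)
lst[0]=4 == 4: 1 + count([2, 1, 2, 2, 5, 1, 2], 4)
lst[0]=2 != 4: 0 + count([1, 2, 2, 5, 1, 2], 4)
lst[0]=1 != 4: 0 + count([2, 2, 5, 1, 2], 4)
lst[0]=2 != 4: 0 + count([2, 5, 1, 2], 4)
lst[0]=2 != 4: 0 + count([5, 1, 2], 4)
lst[0]=5 != 4: 0 + count([1, 2], 4)
lst[0]=1 != 4: 0 + count([2], 4)
lst[0]=2 != 4: 0 + count([], 4)
= 1


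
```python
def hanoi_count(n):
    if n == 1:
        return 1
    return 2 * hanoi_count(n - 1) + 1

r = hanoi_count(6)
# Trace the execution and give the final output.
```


hanoi_count(6)
= 2 * hanoi_count(5) + 1
= 2 * (2 * hanoi_count(4) + 1) + 1
= 2 * (2 * (2 * hanoi_count(3) + 1) + 1) + 1
= 2 * (2 * (2 * (2 * hanoi_count(2) + 1) + 1) + 1) + 1
= 2 * (2 * (2 * (2 * (2 * hanoi_count(1) + 1) + 1) + 1) + 1) + 1
Now compute bottom-up:
hanoi_count(1) = 1
hanoi_count(2) = 2 * 1 + 1 = 3
hanoi_count(3) = 2 * 3 + 1 = 7
hanoi_count(4) = 2 * 7 + 1 = 15
hanoi_count(5) = 2 * 15 + 1 = 31
hanoi_count(6) = 2 * 31 + 1 = 63
= 63


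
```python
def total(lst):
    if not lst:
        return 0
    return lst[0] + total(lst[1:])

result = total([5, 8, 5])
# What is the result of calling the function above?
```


total([5, 8, 5])
= 5 + total([8, 5])
= 5 + 8 + total([5])
= 5 + 8 + 5 + total([])
= 5 + 8 + 5 + 0
= 18


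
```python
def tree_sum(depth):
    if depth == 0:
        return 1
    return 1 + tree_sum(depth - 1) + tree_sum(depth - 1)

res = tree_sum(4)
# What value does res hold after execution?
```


tree_sum(4)
= 1 + tree_sum(3) + tree_sum(3)
= 1 + 2 * tree_sum(3)
tree_sum(k) = 2^(k+1) - 1
tree_sum(0) = 1
tree_sum(1) = 3
tree_sum(2) = 7
tree_sum(3) = 15
tree_sum(4) = 31
tree_sum(4) = 2^5 - 1 = 31


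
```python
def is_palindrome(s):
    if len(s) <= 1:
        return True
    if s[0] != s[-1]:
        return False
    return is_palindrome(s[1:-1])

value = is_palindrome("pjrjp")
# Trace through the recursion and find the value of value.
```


is_palindrome("pjrjp")
"pjrjp": s[0]='p' == s[-1]='p' -> is_palindrome("jrj")
"jrj": s[0]='j' == s[-1]='j' -> is_palindrome("r")
"r": len <= 1 -> True
= True


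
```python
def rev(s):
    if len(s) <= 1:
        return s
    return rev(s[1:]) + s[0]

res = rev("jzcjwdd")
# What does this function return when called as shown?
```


rev("jzcjwdd")
= rev("zcjwdd") + "j"
= rev("cjwdd") + "z" + "j"
= rev("jwdd") + "c" + "z" + "j"
= rev("wdd") + "j" + "c" + "z" + "j"
= rev("dd") + "w" + "j" + "c" + "z" + "j"
= rev("d") + "d" + "w" + "j" + "c" + "z" + "j"
= "d" + "d" + "w" + "j" + "c" + "z" + "j"
= "ddwjczj"


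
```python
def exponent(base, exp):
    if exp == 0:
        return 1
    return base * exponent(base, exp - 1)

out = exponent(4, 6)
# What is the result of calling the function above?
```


exponent(4, 6)
= 4 * exponent(4, 5)
= 4 * 4 * exponent(4, 4)
= 4 * 4 * 4 * exponent(4, 3)
= 4 * 4 * 4 * 4 * exponent(4, 2)
= 4 * 4 * 4 * 4 * 4 * exponent(4, 1)
= 4 * 4 * 4 * 4 * 4 * 4 * exponent(4, 0)
= 4 * 4 * 4 * 4 * 4 * 4 * 1
= 4096


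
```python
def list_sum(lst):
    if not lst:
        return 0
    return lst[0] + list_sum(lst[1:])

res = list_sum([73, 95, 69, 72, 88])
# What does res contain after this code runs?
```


list_sum([73, 95, 69, 72, 88])
= 73 + list_sum([95, 69, 72, 88])
= 73 + 95 + list_sum([69, 72, 88])
= 73 + 95 + 69 + list_sum([72, 88])
= 73 + 95 + 69 + 72 + list_sum([88])
= 73 + 95 + 69 + 72 + 88 + list_sum([])
= 73 + 95 + 69 + 72 + 88 + 0
= 397


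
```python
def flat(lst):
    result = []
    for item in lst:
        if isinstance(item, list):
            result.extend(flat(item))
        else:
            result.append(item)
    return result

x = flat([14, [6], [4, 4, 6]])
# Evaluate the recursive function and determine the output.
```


flat([14, [6], [4, 4, 6]])
Processing each element:
  14 is not a list -> append 14
  [6] is a list -> flat recursively -> [6]
  [4, 4, 6] is a list -> flat recursively -> [4, 4, 6]
= [14, 6, 4, 4, 6]
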